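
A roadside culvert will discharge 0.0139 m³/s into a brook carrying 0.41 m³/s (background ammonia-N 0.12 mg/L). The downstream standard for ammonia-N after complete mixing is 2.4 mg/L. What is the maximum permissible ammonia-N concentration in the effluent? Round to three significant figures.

At the limit, (Qr·Cr + Qe·Cₑ)/(Qr + Qe) = 2.4:
Cₑ = (0.4239·2.4 − 0.4100·0.1200) / 0.01390 = 69.65 mg/L.

69.7 mg/L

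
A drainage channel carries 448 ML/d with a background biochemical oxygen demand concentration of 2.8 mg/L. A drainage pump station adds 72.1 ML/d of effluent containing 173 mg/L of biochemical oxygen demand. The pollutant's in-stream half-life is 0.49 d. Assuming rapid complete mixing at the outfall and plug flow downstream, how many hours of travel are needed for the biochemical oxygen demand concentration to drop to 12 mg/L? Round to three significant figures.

13.4 h

Flow-weighted average: C = (448.0·2.800 + 72.10·173.0) / 520.1 = 13730/520.1 = 26.39 mg/L.
Half-life 0.49 d → k = ln 2 / 0.49 = 1.415 d⁻¹.
26.39·exp(−k·t) = 12 → t = ln(26.39/12)/k = 48140 s = 13.37 h.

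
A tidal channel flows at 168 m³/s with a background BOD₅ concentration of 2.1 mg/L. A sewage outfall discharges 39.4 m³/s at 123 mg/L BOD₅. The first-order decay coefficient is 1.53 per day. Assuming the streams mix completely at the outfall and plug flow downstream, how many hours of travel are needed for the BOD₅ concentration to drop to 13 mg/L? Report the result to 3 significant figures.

Flow-weighted average: C = (168.0·2.100 + 39.40·123.0) / 207.4 = 5199/207.4 = 25.07 mg/L.
25.07·exp(−k·t) = 13 → t = ln(25.07/13)/k = 37080 s = 10.30 h.

10.3 h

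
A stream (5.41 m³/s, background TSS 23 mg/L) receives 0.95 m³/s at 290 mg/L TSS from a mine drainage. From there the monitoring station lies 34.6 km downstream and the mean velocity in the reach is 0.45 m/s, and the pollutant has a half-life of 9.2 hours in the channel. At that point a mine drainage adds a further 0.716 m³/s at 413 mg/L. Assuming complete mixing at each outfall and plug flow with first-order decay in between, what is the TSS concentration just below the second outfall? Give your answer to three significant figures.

Mixed concentration C = ΣQC/ΣQ = (5.410·23.00 + 0.9500·290.0) / 6.360 = 399.9/6.360 = 62.88 mg/L; combined flow 6.360 m³/s.
Travel time t = 34.6·1000 / 0.45 = 76890 s = 21.36 h.
Half-life 9.2 h → k = ln 2 / 9.2 = 0.07534 h⁻¹ = 1.808 d⁻¹.
Applying C = C₀e^(−kt): 62.88 × 0.2001 = 12.58 mg/L.
At the second outfall, C = (6.360·12.58 + 0.7160·413.0) / (6.360 + 0.7160) = 53.10 mg/L.

53.1 mg/L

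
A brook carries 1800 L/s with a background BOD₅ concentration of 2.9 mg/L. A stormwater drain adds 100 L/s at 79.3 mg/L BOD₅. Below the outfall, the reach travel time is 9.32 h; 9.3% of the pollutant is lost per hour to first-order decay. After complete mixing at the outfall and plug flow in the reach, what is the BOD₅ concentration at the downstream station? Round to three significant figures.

2.79 mg/L

Flow-weighted average: C = (1800·2.900 + 100.0·79.30) / 1900 = 13150/1900 = 6.921 mg/L.
9.3%/h lost → k = −ln(1 − 0.093) = 0.09761 h⁻¹.
Applying C = C₀e^(−kt): 6.921 × 0.4026 = 2.787 mg/L.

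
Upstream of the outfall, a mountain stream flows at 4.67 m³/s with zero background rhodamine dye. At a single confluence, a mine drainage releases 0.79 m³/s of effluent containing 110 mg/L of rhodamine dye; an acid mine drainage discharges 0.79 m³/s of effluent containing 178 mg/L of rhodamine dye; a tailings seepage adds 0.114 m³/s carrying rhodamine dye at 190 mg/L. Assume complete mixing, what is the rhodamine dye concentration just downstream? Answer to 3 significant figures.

Mixed concentration C = ΣQC/ΣQ = (4.670·0 + 0.7900·110.0 + 0.7900·178.0 + 0.1140·190.0) / 6.364 = 249.2/6.364 = 39.15 mg/L.

39.2 mg/L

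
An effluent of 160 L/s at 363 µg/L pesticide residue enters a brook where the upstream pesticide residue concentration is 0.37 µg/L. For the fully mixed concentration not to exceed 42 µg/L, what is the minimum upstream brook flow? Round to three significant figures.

Set C_mix = 42: (Q·0.3700 + 160.0·363.0) / (Q + 160.0) = 42
→ Q = 160.0·(363.0 − 42)/(42 − 0.3700) = 1234 L/s.

1230 L/s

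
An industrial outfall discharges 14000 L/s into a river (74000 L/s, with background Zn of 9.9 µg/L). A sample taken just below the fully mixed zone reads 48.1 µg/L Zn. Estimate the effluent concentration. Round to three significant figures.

Mass balance: 74000·9.900 + 14000·Cₑ = 88000·48.10
→ Cₑ = (88000·48.10 − 74000·9.900) / 14000 = 250.0 µg/L.

250 µg/L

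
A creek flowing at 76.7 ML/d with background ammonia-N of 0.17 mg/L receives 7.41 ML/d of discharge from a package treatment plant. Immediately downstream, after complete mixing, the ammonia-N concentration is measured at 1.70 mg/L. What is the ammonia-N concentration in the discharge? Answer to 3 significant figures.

Mass balance: 76.70·0.1700 + 7.410·Cₑ = 84.11·1.700
→ Cₑ = (84.11·1.700 − 76.70·0.1700) / 7.410 = 17.54 mg/L.

17.5 mg/L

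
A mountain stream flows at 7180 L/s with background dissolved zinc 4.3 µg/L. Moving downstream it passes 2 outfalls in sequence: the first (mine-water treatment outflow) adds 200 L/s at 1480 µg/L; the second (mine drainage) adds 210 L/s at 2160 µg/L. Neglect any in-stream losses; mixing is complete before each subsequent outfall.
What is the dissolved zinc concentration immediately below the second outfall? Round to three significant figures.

103 µg/L

After outfall 1: Q = 7180 + 200.0 = 7380 L/s; C = (7180·4.300 + 200.0·1480)/7380 = 44.29 µg/L.
After outfall 2: Q = 7380 + 210.0 = 7590 L/s; C = (7380·44.29 + 210.0·2160)/7590 = 102.8 µg/L.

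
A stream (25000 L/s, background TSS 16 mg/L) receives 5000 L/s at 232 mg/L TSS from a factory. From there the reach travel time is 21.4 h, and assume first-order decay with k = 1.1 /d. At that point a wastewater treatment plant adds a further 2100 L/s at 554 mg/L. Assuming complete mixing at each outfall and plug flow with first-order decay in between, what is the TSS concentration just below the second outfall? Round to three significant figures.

Mixed concentration C = ΣQC/ΣQ = (25000·16.00 + 5000·232.0) / 30000 = 1560000/30000 = 52.00 mg/L; combined flow 30000 L/s.
First-order decay: C = 52.00·exp(−k·t) = 52.00·0.3750 = 19.50 mg/L.
At the second outfall, C = (30000·19.50 + 2100·554.0) / (30000 + 2100) = 54.47 mg/L.

54.5 mg/L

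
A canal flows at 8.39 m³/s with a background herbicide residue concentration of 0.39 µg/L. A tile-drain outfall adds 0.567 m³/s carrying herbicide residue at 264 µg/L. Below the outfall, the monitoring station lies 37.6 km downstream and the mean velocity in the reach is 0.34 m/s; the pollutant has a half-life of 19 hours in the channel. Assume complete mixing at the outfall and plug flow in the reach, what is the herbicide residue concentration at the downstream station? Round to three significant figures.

5.57 µg/L

Mixed concentration C = ΣQC/ΣQ = (8.390·0.3900 + 0.5670·264.0) / 8.957 = 153.0/8.957 = 17.08 µg/L.
Travel time t = 37.6·1000 / 0.34 = 110600 s = 30.72 h.
Half-life 19 h → k = ln 2 / 19 = 0.03648 h⁻¹ = 0.8756 d⁻¹.
Applying C = C₀e^(−kt): 17.08 × 0.3261 = 5.568 µg/L.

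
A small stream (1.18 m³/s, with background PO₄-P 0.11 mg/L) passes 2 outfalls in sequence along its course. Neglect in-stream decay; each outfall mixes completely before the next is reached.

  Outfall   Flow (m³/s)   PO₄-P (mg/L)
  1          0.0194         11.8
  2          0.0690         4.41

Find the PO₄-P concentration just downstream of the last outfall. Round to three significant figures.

0.523 mg/L

Outfall 1: combined Q = 1.199 m³/s; C = (1.180·0.1100 + 0.01940·11.80)/1.199 = 0.2991 mg/L.
Outfall 2: combined Q = 1.268 m³/s; C = (1.199·0.2991 + 0.06900·4.410)/1.268 = 0.5227 mg/L.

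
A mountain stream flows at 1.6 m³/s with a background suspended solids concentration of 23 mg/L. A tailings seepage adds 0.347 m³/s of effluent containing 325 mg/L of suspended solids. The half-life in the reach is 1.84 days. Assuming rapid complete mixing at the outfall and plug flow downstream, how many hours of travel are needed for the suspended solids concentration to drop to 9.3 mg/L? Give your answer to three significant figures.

135 h

Conservation of mass: C = (1.600·23.00 + 0.3470·325.0) / 1.947 = 149.6/1.947 = 76.82 mg/L.
Half-life 1.84 d → k = ln 2 / 1.84 = 0.3767 d⁻¹.
76.82·exp(−k·t) = 9.3 → t = ln(76.82/9.3)/k = 484300 s = 134.5 h.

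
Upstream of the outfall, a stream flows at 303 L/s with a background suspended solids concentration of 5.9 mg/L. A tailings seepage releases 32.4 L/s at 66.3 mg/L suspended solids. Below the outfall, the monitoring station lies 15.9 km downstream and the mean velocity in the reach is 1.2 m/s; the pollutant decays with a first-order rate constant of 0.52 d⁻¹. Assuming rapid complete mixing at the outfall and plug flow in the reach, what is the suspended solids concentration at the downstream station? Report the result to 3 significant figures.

10.8 mg/L

Mixed concentration C = ΣQC/ΣQ = (303.0·5.900 + 32.40·66.30) / 335.4 = 3936/335.4 = 11.73 mg/L.
Travel time t = 15.9·1000 / 1.2 = 13250 s = 3.681 h.
First-order decay: C = 11.73·exp(−k·t) = 11.73·0.9234 = 10.84 mg/L.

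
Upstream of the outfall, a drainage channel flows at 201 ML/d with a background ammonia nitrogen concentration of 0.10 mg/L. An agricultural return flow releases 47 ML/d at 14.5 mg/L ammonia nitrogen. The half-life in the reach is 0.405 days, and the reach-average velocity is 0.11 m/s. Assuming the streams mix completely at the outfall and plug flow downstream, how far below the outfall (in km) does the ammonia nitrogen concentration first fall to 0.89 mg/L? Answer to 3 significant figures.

Flow-weighted average: C = (201.0·0.1000 + 47.00·14.50) / 248.0 = 701.6/248.0 = 2.829 mg/L.
Half-life 0.405 d → k = ln 2 / 0.405 = 1.711 d⁻¹.
Set 2.829·exp(−k·t) = 0.89 → t = ln(2.829/0.89)/k = 58380 s = 16.22 h.
Distance = v·t = 0.11·58380 = 6422 m = 6.422 km.

6.42 km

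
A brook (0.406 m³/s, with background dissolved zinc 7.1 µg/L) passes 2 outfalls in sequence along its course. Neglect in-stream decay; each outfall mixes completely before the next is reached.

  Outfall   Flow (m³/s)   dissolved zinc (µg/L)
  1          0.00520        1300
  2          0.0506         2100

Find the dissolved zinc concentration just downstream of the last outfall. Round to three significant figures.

Below outfall 1: Q → 0.4112 m³/s, C = (0.4060·7.100 + 0.005200·1300)/0.4112 = 23.45 µg/L.
Below outfall 2: Q → 0.4618 m³/s, C = (0.4112·23.45 + 0.05060·2100)/0.4618 = 251.0 µg/L.

251 µg/L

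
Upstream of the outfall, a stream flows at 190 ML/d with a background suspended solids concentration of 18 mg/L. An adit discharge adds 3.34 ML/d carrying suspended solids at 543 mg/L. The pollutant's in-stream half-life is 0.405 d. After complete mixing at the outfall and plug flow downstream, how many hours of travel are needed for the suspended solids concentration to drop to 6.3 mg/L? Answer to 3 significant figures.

After mixing, C = (190.0·18.00 + 3.340·543.0) / 193.3 = 5234/193.3 = 27.07 mg/L.
Half-life 0.405 d → k = ln 2 / 0.405 = 1.711 d⁻¹.
27.07·exp(−k·t) = 6.3 → t = ln(27.07/6.3)/k = 73600 s = 20.44 h.

20.4 h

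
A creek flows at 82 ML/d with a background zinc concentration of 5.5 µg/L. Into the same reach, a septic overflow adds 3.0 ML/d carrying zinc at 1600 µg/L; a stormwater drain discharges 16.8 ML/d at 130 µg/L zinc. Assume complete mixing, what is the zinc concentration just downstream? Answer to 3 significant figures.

Mass balance: C = (82.00·5.500 + 3.000·1600 + 16.80·130.0) / 101.8 = 7435/101.8 = 73.04 µg/L.

73.0 µg/L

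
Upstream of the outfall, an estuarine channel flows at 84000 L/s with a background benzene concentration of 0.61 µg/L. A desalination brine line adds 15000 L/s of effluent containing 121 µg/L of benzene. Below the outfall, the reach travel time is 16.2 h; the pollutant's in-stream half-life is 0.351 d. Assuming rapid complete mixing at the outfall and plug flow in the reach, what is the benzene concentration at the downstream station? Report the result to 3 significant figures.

4.97 µg/L

After mixing, C = (84000·0.6100 + 15000·121.0) / 99000 = 1866000/99000 = 18.85 µg/L.
Half-life 0.351 d → k = ln 2 / 0.351 = 1.975 d⁻¹.
Decay over the reach: 18.85·exp(−kt) = 18.85·0.2637 = 4.971 µg/L.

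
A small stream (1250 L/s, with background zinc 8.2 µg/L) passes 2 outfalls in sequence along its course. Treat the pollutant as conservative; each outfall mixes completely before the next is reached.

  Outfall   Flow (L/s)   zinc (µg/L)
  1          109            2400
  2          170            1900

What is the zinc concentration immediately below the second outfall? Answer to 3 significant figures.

389 µg/L

After outfall 1: Q = 1250 + 109.0 = 1359 L/s; C = (1250·8.200 + 109.0·2400)/1359 = 200.0 µg/L.
After outfall 2: Q = 1359 + 170.0 = 1529 L/s; C = (1359·200.0 + 170.0·1900)/1529 = 389.0 µg/L.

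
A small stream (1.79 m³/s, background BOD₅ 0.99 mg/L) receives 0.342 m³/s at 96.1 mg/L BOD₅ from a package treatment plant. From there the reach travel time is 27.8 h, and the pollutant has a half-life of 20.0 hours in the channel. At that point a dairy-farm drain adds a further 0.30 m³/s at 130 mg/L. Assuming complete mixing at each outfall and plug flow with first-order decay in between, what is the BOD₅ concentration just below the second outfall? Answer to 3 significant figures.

Conservation of mass: C = (1.790·0.9900 + 0.3420·96.10) / 2.132 = 34.64/2.132 = 16.25 mg/L; combined flow 2.132 m³/s.
Half-life 20.0 h → k = ln 2 / 20.0 = 0.03466 h⁻¹ = 0.8318 d⁻¹.
Decay over the reach: 16.25·exp(−kt) = 16.25·0.3816 = 6.199 mg/L.
Second outfall: C = (2.132·6.199 + 0.3000·130.0)/2.432 = 21.47 mg/L.

21.5 mg/L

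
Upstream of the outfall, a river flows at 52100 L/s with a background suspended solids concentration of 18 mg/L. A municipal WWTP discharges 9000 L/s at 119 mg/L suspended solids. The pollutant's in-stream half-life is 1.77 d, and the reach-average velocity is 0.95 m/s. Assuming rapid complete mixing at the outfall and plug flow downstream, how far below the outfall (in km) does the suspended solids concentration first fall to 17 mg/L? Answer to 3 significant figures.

138 km

Mixed concentration C = ΣQC/ΣQ = (52100·18.00 + 9000·119.0) / 61100 = 2009000/61100 = 32.88 mg/L.
Half-life 1.77 d → k = ln 2 / 1.77 = 0.3916 d⁻¹.
Set 32.88·exp(−k·t) = 17 → t = ln(32.88/17)/k = 145500 s = 40.42 h.
Distance = v·t = 0.95·145500 = 138200 m = 138.2 km.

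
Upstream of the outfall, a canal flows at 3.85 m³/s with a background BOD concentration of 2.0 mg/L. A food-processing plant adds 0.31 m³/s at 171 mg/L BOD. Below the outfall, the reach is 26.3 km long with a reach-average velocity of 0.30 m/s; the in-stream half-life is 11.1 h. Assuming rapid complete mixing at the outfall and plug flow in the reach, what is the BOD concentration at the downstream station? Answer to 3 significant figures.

3.19 mg/L

After mixing, C = (3.850·2.000 + 0.3100·171.0) / 4.160 = 60.71/4.160 = 14.59 mg/L.
Travel time t = 26.3·1000 / 0.30 = 87670 s = 24.35 h.
Half-life 11.1 h → k = ln 2 / 11.1 = 0.06245 h⁻¹ = 1.499 d⁻¹.
After decay, C = 14.59 × e^(−kt) = 14.59 × 0.2186 = 3.190 mg/L.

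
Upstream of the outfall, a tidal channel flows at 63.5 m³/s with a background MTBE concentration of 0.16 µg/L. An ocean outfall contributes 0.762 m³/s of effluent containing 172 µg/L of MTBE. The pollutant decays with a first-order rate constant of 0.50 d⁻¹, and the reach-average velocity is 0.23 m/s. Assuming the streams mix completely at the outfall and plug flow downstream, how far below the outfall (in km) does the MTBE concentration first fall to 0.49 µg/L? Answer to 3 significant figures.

Mass balance: C = (63.50·0.1600 + 0.7620·172.0) / 64.26 = 141.2/64.26 = 2.198 µg/L.
Set 2.198·exp(−k·t) = 0.49 → t = ln(2.198/0.49)/k = 259300 s = 72.03 h.
Distance = v·t = 0.23·259300 = 59640 m = 59.64 km.

59.6 km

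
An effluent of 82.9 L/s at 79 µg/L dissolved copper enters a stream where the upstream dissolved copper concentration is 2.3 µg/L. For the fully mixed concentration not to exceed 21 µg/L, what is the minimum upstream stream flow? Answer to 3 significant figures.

Set C_mix = 21: (Q·2.300 + 82.90·79.00) / (Q + 82.90) = 21
→ Q = 82.90·(79.00 − 21)/(21 − 2.300) = 257.1 L/s.

257 L/s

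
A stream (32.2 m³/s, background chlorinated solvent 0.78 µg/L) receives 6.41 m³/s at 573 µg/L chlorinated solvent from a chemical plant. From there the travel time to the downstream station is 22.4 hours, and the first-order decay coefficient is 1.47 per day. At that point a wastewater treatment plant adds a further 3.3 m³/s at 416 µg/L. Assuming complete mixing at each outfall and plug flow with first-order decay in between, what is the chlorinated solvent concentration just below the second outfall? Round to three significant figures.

Flow-weighted average: C = (32.20·0.7800 + 6.410·573.0) / 38.61 = 3698/38.61 = 95.78 µg/L; combined flow 38.61 m³/s.
Applying C = C₀e^(−kt): 95.78 × 0.2536 = 24.29 µg/L.
At the second outfall, C = (38.61·24.29 + 3.300·416.0) / (38.61 + 3.300) = 55.13 µg/L.

55.1 µg/L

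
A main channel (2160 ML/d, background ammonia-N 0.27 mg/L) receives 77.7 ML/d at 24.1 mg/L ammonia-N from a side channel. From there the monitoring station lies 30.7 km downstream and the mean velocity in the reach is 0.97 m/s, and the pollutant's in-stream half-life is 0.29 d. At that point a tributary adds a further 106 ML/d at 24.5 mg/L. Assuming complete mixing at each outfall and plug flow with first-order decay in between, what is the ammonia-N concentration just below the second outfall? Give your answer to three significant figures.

1.54 mg/L

Flow-weighted average: C = (2160·0.2700 + 77.70·24.10) / 2238 = 2456/2238 = 1.097 mg/L; combined flow 2238 ML/d.
Travel time t = 30.7·1000 / 0.97 = 31650 s = 8.792 h.
Half-life 0.29 d → k = ln 2 / 0.29 = 2.390 d⁻¹.
After decay, C = 1.097 × e^(−kt) = 1.097 × 0.4166 = 0.4572 mg/L.
Second outfall: C = (2238·0.4572 + 106.0·24.50)/2344 = 1.545 mg/L.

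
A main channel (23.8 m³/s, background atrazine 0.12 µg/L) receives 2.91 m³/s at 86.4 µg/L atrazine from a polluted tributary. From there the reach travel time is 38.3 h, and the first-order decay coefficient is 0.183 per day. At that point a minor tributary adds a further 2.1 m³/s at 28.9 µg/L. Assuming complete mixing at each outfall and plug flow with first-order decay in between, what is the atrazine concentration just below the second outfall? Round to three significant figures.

Flow-weighted average: C = (23.80·0.1200 + 2.910·86.40) / 26.71 = 254.3/26.71 = 9.520 µg/L; combined flow 26.71 m³/s.
First-order decay: C = 9.520·exp(−k·t) = 9.520·0.7467 = 7.109 µg/L.
Second outfall: C = (26.71·7.109 + 2.100·28.90)/28.81 = 8.697 µg/L.

8.70 µg/L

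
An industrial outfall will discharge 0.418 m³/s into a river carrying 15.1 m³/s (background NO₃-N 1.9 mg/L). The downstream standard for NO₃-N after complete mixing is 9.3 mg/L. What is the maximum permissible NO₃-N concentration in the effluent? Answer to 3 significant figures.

277 mg/L

At the limit, (Qr·Cr + Qe·Cₑ)/(Qr + Qe) = 9.3:
Cₑ = (15.52·9.3 − 15.10·1.900) / 0.4180 = 276.6 mg/L.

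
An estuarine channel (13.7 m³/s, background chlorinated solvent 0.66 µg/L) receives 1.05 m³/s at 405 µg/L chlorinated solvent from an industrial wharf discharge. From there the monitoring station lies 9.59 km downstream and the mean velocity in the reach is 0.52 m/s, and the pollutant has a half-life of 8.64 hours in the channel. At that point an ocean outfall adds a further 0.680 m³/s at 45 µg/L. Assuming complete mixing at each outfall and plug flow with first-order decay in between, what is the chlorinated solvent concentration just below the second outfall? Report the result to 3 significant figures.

20.6 µg/L

Flow-weighted average: C = (13.70·0.6600 + 1.050·405.0) / 14.75 = 434.3/14.75 = 29.44 µg/L; combined flow 14.75 m³/s.
Travel time t = 9.59·1000 / 0.52 = 18440 s = 5.123 h.
Half-life 8.64 h → k = ln 2 / 8.64 = 0.08023 h⁻¹ = 1.925 d⁻¹.
After decay, C = 29.44 × e^(−kt) = 29.44 × 0.6630 = 19.52 µg/L.
At the second outfall, C = (14.75·19.52 + 0.6800·45.00) / (14.75 + 0.6800) = 20.64 µg/L.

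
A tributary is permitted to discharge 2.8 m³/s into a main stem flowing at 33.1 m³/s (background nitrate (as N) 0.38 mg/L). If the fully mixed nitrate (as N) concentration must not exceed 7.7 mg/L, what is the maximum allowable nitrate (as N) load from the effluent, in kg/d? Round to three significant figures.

22800 kg/d

Mass balance at the limit: 33.10·0.3800 + 2.800·Cₑ = 35.90·7.7 → Cₑ = 94.23 mg/L.
Load = 2.800 m³/s × 94.23 g/m³ × 86 400 s/d = 22800 kg/d.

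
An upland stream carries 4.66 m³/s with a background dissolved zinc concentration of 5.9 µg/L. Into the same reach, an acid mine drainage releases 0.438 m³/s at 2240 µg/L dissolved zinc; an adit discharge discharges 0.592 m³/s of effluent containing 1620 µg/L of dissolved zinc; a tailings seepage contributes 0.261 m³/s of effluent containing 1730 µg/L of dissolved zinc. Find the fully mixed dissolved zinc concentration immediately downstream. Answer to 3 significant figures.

407 µg/L

Conservation of mass: C = (4.660·5.900 + 0.4380·2240 + 0.5920·1620 + 0.2610·1730) / 5.951 = 2419/5.951 = 406.5 µg/L.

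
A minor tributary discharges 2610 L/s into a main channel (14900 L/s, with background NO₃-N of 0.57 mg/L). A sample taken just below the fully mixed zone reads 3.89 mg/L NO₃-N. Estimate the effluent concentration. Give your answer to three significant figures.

22.8 mg/L

Mass balance: 14900·0.5700 + 2610·Cₑ = 17510·3.890
→ Cₑ = (17510·3.890 − 14900·0.5700) / 2610 = 22.84 mg/L.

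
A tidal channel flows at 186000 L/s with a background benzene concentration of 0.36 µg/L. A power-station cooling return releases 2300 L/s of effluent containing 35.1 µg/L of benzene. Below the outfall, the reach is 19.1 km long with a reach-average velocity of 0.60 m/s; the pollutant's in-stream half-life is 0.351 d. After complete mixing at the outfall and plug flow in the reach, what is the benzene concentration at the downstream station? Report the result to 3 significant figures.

0.379 µg/L

Flow-weighted average: C = (186000·0.3600 + 2300·35.10) / 188300 = 147700/188300 = 0.7843 µg/L.
Travel time t = 19.1·1000 / 0.60 = 31830 s = 8.843 h.
Half-life 0.351 d → k = ln 2 / 0.351 = 1.975 d⁻¹.
Applying C = C₀e^(−kt): 0.7843 × 0.4831 = 0.3789 µg/L.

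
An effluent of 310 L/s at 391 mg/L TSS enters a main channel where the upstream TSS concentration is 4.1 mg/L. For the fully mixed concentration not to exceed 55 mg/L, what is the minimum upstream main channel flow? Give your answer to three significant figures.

2050 L/s

Set C_mix = 55: (Q·4.100 + 310.0·391.0) / (Q + 310.0) = 55
→ Q = 310.0·(391.0 − 55)/(55 − 4.100) = 2046 L/s.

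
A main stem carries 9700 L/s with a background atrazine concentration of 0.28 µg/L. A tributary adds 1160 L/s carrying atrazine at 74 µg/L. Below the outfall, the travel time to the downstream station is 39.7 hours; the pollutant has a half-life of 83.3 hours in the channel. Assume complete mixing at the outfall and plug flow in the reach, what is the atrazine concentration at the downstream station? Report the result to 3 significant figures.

5.86 µg/L

After mixing, C = (9700·0.2800 + 1160·74.00) / 10860 = 88560/10860 = 8.154 µg/L.
Half-life 83.3 h → k = ln 2 / 83.3 = 0.008321 h⁻¹ = 0.1997 d⁻¹.
After decay, C = 8.154 × e^(−kt) = 8.154 × 0.7187 = 5.860 µg/L.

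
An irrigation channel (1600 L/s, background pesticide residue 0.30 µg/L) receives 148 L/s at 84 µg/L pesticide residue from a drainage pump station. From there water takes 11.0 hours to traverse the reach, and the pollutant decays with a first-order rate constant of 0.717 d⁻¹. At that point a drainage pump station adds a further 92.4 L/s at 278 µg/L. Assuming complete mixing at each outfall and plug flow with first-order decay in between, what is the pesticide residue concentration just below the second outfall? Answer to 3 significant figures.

19.0 µg/L

Conservation of mass: C = (1600·0.3000 + 148.0·84.00) / 1748 = 12910/1748 = 7.387 µg/L; combined flow 1748 L/s.
First-order decay: C = 7.387·exp(−k·t) = 7.387·0.7199 = 5.318 µg/L.
At the second outfall, C = (1748·5.318 + 92.40·278.0) / (1748 + 92.40) = 19.01 µg/L.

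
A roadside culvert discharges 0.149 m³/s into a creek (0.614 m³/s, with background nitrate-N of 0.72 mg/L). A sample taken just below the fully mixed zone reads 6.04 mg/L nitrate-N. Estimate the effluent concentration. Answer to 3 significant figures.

Mass balance: 0.6140·0.7200 + 0.1490·Cₑ = 0.7630·6.040
→ Cₑ = (0.7630·6.040 − 0.6140·0.7200) / 0.1490 = 27.96 mg/L.

28.0 mg/L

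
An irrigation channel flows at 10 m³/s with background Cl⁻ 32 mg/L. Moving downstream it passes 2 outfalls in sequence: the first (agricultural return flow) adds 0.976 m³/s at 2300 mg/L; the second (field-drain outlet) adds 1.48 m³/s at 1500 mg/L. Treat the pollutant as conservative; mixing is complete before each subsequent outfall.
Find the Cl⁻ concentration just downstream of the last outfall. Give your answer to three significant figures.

384 mg/L

Below outfall 1: Q → 10.98 m³/s, C = (10.00·32.00 + 0.9760·2300)/10.98 = 233.7 mg/L.
Below outfall 2: Q → 12.46 m³/s, C = (10.98·233.7 + 1.480·1500)/12.46 = 384.1 mg/L.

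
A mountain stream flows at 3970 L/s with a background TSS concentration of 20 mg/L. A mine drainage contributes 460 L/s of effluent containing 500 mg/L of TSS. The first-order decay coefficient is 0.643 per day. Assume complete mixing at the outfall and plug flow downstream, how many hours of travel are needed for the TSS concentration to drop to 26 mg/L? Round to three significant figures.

Conservation of mass: C = (3970·20.00 + 460.0·500.0) / 4430 = 309400/4430 = 69.84 mg/L.
69.84·exp(−k·t) = 26 → t = ln(69.84/26)/k = 132800 s = 36.88 h.

36.9 h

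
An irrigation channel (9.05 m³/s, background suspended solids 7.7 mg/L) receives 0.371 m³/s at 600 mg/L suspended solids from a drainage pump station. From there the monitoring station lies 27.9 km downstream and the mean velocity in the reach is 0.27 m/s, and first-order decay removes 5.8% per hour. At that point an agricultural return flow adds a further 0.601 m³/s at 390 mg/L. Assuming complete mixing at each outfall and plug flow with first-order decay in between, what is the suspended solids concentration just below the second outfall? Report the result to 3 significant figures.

Flow-weighted average: C = (9.050·7.700 + 0.3710·600.0) / 9.421 = 292.3/9.421 = 31.02 mg/L; combined flow 9.421 m³/s.
Travel time t = 27.9·1000 / 0.27 = 103300 s = 28.70 h.
5.8%/h lost → k = −ln(1 − 0.058) = 0.05975 h⁻¹.
Decay over the reach: 31.02·exp(−kt) = 31.02·0.1800 = 5.583 mg/L.
At the second outfall, C = (9.421·5.583 + 0.6010·390.0) / (9.421 + 0.6010) = 28.64 mg/L.

28.6 mg/L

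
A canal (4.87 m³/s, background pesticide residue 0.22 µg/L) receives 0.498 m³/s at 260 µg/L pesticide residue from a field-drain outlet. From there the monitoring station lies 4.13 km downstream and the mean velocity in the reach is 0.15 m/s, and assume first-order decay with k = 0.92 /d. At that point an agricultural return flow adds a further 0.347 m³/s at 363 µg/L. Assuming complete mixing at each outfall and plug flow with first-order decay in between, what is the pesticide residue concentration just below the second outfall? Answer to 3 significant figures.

39.1 µg/L

Conservation of mass: C = (4.870·0.2200 + 0.4980·260.0) / 5.368 = 130.6/5.368 = 24.32 µg/L; combined flow 5.368 m³/s.
Travel time t = 4.13·1000 / 0.15 = 27530 s = 7.648 h.
Decay over the reach: 24.32·exp(−kt) = 24.32·0.7459 = 18.14 µg/L.
At the second outfall, C = (5.368·18.14 + 0.3470·363.0) / (5.368 + 0.3470) = 39.08 µg/L.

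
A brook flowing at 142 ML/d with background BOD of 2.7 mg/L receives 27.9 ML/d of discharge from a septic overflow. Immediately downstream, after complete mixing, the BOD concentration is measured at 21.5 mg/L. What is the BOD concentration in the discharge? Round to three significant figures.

Mass balance: 142.0·2.700 + 27.90·Cₑ = 169.9·21.50
→ Cₑ = (169.9·21.50 − 142.0·2.700) / 27.90 = 117.2 mg/L.

117 mg/L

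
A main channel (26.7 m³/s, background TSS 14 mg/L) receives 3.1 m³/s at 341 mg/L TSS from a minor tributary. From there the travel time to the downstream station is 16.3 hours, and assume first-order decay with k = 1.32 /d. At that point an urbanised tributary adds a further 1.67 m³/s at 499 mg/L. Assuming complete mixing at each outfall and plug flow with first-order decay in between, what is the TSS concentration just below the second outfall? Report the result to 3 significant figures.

Conservation of mass: C = (26.70·14.00 + 3.100·341.0) / 29.80 = 1431/29.80 = 48.02 mg/L; combined flow 29.80 m³/s.
Decay over the reach: 48.02·exp(−kt) = 48.02·0.4080 = 19.59 mg/L.
At the second outfall, C = (29.80·19.59 + 1.670·499.0) / (29.80 + 1.670) = 45.03 mg/L.

45.0 mg/L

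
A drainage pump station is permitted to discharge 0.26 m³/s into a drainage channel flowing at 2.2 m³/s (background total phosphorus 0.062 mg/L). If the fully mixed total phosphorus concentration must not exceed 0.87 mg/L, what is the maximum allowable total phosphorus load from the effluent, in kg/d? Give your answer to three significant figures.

173 kg/d

Mass balance at the limit: 2.200·0.06200 + 0.2600·Cₑ = 2.460·0.87 → Cₑ = 7.707 mg/L.
Load = 0.2600 m³/s × 7.707 g/m³ × 86 400 s/d = 173.1 kg/d.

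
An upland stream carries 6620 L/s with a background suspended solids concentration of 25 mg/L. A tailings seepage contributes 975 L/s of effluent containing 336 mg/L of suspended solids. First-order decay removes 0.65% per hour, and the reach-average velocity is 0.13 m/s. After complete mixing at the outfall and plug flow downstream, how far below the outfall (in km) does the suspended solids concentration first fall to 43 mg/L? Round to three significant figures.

29.6 km

Conservation of mass: C = (6620·25.00 + 975.0·336.0) / 7595 = 493100/7595 = 64.92 mg/L.
0.65%/h lost → k = −ln(1 − 0.0065) = 0.006521 h⁻¹.
Set 64.92·exp(−k·t) = 43 → t = ln(64.92/43)/k = 227500 s = 63.18 h.
Distance = v·t = 0.13·227500 = 29570 m = 29.57 km.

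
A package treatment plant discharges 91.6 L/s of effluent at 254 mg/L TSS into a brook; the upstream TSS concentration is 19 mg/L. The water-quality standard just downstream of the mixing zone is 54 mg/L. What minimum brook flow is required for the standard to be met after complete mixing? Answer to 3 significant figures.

523 L/s

Set C_mix = 54: (Q·19.00 + 91.60·254.0) / (Q + 91.60) = 54
→ Q = 91.60·(254.0 − 54)/(54 − 19.00) = 523.4 L/s.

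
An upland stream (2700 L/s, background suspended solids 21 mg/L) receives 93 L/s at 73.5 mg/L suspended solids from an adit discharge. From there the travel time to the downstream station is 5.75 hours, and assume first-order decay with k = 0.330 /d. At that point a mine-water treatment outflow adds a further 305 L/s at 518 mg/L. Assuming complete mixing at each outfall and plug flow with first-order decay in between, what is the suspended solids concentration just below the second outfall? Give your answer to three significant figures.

69.9 mg/L

Conservation of mass: C = (2700·21.00 + 93.00·73.50) / 2793 = 63540/2793 = 22.75 mg/L; combined flow 2793 L/s.
Applying C = C₀e^(−kt): 22.75 × 0.9240 = 21.02 mg/L.
Second outfall: C = (2793·21.02 + 305.0·518.0)/3098 = 69.95 mg/L.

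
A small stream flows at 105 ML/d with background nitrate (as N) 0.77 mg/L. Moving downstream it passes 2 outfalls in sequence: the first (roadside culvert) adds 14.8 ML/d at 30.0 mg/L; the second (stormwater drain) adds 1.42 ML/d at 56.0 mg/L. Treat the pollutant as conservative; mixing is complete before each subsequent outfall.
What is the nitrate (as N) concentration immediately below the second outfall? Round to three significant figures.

Outfall 1: combined Q = 119.8 ML/d; C = (105.0·0.7700 + 14.80·30.00)/119.8 = 4.381 mg/L.
Outfall 2: combined Q = 121.2 ML/d; C = (119.8·4.381 + 1.420·56.00)/121.2 = 4.986 mg/L.

4.99 mg/L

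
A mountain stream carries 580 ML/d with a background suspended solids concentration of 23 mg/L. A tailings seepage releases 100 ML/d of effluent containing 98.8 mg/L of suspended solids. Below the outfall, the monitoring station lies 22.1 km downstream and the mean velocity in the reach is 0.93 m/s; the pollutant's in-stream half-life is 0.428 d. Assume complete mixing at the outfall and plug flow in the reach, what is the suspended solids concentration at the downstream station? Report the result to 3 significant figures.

Mass balance: C = (580.0·23.00 + 100.0·98.80) / 680.0 = 23220/680.0 = 34.15 mg/L.
Travel time t = 22.1·1000 / 0.93 = 23760 s = 6.601 h.
Half-life 0.428 d → k = ln 2 / 0.428 = 1.620 d⁻¹.
Applying C = C₀e^(−kt): 34.15 × 0.6406 = 21.87 mg/L.

21.9 mg/L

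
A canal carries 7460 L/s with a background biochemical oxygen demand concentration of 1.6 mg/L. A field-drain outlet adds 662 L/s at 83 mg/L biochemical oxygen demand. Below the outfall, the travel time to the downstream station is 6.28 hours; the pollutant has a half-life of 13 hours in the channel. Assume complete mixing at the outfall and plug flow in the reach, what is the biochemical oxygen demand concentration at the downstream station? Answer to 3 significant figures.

Flow-weighted average: C = (7460·1.600 + 662.0·83.00) / 8122 = 66880/8122 = 8.235 mg/L.
Half-life 13 h → k = ln 2 / 13 = 0.05332 h⁻¹ = 1.280 d⁻¹.
Applying C = C₀e^(−kt): 8.235 × 0.7155 = 5.891 mg/L.

5.89 mg/L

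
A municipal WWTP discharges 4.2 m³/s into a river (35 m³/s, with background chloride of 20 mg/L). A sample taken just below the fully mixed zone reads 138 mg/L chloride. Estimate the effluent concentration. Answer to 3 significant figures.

1120 mg/L

Mass balance: 35.00·20.00 + 4.200·Cₑ = 39.20·138.0
→ Cₑ = (39.20·138.0 − 35.00·20.00) / 4.200 = 1121 mg/L.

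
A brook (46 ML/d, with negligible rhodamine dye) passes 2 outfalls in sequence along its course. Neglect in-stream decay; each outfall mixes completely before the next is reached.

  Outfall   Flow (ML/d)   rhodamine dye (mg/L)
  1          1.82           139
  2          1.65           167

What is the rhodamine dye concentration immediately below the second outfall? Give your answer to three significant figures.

Below outfall 1: Q → 47.82 ML/d, C = (46.00·0 + 1.820·139.0)/47.82 = 5.290 mg/L.
Below outfall 2: Q → 49.47 ML/d, C = (47.82·5.290 + 1.650·167.0)/49.47 = 10.68 mg/L.

10.7 mg/L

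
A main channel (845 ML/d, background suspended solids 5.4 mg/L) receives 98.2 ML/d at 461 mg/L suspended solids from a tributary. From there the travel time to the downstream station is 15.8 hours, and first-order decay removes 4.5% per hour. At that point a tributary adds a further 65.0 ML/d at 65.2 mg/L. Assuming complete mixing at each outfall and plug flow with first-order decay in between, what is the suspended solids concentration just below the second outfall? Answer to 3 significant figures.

Conservation of mass: C = (845.0·5.400 + 98.20·461.0) / 943.2 = 49830/943.2 = 52.83 mg/L; combined flow 943.2 ML/d.
4.5%/h lost → k = −ln(1 − 0.045) = 0.04604 h⁻¹.
After decay, C = 52.83 × e^(−kt) = 52.83 × 0.4831 = 25.53 mg/L.
Second outfall: C = (943.2·25.53 + 65.00·65.20)/1008 = 28.08 mg/L.

28.1 mg/L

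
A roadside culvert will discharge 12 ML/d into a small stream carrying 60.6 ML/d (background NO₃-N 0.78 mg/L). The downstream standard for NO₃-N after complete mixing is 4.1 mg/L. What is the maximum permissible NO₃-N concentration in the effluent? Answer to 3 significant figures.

At the limit, (Qr·Cr + Qe·Cₑ)/(Qr + Qe) = 4.1:
Cₑ = (72.60·4.1 − 60.60·0.7800) / 12.00 = 20.87 mg/L.

20.9 mg/L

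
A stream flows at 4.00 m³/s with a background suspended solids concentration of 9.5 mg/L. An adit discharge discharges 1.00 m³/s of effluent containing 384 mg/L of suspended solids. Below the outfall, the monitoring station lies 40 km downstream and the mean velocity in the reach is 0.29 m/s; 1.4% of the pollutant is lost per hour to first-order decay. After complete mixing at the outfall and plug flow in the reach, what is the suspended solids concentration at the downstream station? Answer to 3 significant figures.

49.2 mg/L

Conservation of mass: C = (4.000·9.500 + 1.000·384.0) / 5.000 = 422.0/5.000 = 84.40 mg/L.
Travel time t = 40·1000 / 0.29 = 137900 s = 38.31 h.
1.4%/h lost → k = −ln(1 − 0.014) = 0.01410 h⁻¹.
After decay, C = 84.40 × e^(−kt) = 84.40 × 0.5826 = 49.17 mg/L.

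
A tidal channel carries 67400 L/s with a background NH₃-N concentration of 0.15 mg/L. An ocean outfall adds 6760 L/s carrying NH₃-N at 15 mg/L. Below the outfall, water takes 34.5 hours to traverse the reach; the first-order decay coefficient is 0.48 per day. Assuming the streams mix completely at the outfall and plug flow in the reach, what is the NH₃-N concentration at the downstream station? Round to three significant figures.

Mass balance: C = (67400·0.1500 + 6760·15.00) / 74160 = 111500/74160 = 1.504 mg/L.
First-order decay: C = 1.504·exp(−k·t) = 1.504·0.5016 = 0.7542 mg/L.

0.754 mg/L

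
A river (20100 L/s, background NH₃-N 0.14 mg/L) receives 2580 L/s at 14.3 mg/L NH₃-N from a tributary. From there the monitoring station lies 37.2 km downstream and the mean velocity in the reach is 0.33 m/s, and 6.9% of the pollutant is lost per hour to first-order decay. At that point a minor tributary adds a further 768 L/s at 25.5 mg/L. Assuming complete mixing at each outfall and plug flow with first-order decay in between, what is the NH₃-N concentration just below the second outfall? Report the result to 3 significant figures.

1.02 mg/L

Mixed concentration C = ΣQC/ΣQ = (20100·0.1400 + 2580·14.30) / 22680 = 39710/22680 = 1.751 mg/L; combined flow 22680 L/s.
Travel time t = 37.2·1000 / 0.33 = 112700 s = 31.31 h.
6.9%/h lost → k = −ln(1 − 0.069) = 0.07150 h⁻¹.
First-order decay: C = 1.751·exp(−k·t) = 1.751·0.1066 = 0.1866 mg/L.
Second outfall: C = (22680·0.1866 + 768.0·25.50)/23450 = 1.016 mg/L.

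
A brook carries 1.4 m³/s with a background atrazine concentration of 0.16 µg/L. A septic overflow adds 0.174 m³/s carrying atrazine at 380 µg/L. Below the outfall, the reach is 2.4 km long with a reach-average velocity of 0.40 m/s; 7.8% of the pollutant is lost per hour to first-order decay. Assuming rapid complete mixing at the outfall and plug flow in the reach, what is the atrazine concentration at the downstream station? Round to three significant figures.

36.8 µg/L

Flow-weighted average: C = (1.400·0.1600 + 0.1740·380.0) / 1.574 = 66.34/1.574 = 42.15 µg/L.
Travel time t = 2.4·1000 / 0.40 = 6000 s = 1.667 h.
7.8%/h lost → k = −ln(1 − 0.078) = 0.08121 h⁻¹.
First-order decay: C = 42.15·exp(−k·t) = 42.15·0.8734 = 36.81 µg/L.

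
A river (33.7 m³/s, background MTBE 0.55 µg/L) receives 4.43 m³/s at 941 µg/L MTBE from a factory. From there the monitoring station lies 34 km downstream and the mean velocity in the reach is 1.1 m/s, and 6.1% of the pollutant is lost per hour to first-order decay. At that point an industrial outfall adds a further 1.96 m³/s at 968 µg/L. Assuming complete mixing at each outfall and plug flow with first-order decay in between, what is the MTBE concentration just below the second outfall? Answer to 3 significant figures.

108 µg/L

Flow-weighted average: C = (33.70·0.5500 + 4.430·941.0) / 38.13 = 4187/38.13 = 109.8 µg/L; combined flow 38.13 m³/s.
Travel time t = 34·1000 / 1.1 = 30910 s = 8.586 h.
6.1%/h lost → k = −ln(1 − 0.061) = 0.06294 h⁻¹.
Applying C = C₀e^(−kt): 109.8 × 0.5825 = 63.97 µg/L.
Second outfall: C = (38.13·63.97 + 1.960·968.0)/40.09 = 108.2 µg/L.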